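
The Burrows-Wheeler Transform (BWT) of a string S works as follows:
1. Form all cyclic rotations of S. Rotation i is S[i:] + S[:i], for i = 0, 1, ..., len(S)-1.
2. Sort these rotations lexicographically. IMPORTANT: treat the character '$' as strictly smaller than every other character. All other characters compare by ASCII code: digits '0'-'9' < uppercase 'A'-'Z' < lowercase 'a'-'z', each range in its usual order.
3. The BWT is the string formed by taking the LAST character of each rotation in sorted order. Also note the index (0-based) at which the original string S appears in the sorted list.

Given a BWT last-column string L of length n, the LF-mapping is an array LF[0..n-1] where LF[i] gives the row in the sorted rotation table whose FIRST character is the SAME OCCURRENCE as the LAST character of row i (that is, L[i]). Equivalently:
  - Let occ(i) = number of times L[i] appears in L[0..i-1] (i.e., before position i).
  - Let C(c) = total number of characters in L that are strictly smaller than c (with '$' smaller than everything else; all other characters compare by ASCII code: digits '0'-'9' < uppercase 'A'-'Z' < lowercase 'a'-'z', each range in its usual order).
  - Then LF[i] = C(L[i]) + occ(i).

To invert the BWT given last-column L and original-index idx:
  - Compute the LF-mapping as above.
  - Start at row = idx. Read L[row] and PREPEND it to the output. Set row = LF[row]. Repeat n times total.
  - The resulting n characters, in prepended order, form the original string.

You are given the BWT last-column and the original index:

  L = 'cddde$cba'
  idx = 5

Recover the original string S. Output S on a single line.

LF mapping: 3 5 6 7 8 0 4 2 1
Walk LF starting at row 5, prepending L[row]:
  step 1: row=5, L[5]='$', prepend. Next row=LF[5]=0
  step 2: row=0, L[0]='c', prepend. Next row=LF[0]=3
  step 3: row=3, L[3]='d', prepend. Next row=LF[3]=7
  step 4: row=7, L[7]='b', prepend. Next row=LF[7]=2
  step 5: row=2, L[2]='d', prepend. Next row=LF[2]=6
  step 6: row=6, L[6]='c', prepend. Next row=LF[6]=4
  step 7: row=4, L[4]='e', prepend. Next row=LF[4]=8
  step 8: row=8, L[8]='a', prepend. Next row=LF[8]=1
  step 9: row=1, L[1]='d', prepend. Next row=LF[1]=5
Reversed output: daecdbdc$

Answer: daecdbdc$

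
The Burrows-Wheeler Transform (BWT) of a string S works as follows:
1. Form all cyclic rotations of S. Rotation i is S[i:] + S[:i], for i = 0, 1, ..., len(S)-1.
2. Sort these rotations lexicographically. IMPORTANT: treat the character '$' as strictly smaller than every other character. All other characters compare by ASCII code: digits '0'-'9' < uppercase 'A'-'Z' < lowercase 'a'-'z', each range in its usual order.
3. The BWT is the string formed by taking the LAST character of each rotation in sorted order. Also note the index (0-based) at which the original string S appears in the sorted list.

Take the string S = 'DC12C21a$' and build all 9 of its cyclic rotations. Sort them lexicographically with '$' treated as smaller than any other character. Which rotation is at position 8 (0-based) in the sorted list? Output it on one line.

All 9 rotations (rotation i = S[i:]+S[:i]):
  rot[0] = DC12C21a$
  rot[1] = C12C21a$D
  rot[2] = 12C21a$DC
  rot[3] = 2C21a$DC1
  rot[4] = C21a$DC12
  rot[5] = 21a$DC12C
  rot[6] = 1a$DC12C2
  rot[7] = a$DC12C21
  rot[8] = $DC12C21a
Sorted (with $ < everything):
  sorted[0] = $DC12C21a
  sorted[1] = 12C21a$DC
  sorted[2] = 1a$DC12C2
  sorted[3] = 21a$DC12C
  sorted[4] = 2C21a$DC1
  sorted[5] = C12C21a$D
  sorted[6] = C21a$DC12
  sorted[7] = DC12C21a$
  sorted[8] = a$DC12C21
sorted[8] = a$DC12C21

Answer: a$DC12C21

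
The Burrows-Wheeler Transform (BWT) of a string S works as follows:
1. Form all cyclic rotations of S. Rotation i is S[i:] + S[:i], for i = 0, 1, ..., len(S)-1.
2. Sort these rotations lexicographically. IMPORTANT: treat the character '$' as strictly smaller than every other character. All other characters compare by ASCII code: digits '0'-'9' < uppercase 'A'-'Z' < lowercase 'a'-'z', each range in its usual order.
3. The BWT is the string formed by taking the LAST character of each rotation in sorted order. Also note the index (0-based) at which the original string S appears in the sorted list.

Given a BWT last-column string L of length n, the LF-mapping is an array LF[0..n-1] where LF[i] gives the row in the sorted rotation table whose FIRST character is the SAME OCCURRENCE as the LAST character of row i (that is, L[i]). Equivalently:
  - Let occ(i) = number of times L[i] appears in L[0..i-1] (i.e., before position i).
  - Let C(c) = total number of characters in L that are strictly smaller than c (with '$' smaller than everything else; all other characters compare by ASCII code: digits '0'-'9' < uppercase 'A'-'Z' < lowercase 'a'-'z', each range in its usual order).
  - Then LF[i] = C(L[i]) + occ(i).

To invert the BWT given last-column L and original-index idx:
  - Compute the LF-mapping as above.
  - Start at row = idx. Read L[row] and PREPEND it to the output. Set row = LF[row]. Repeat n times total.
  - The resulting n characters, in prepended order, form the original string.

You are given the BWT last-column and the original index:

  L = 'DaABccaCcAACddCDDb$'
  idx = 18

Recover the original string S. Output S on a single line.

Answer: dbdaCaAADcCCcBADcD$

Derivation:
LF mapping: 8 11 1 4 14 15 12 5 16 2 3 6 17 18 7 9 10 13 0
Walk LF starting at row 18, prepending L[row]:
  step 1: row=18, L[18]='$', prepend. Next row=LF[18]=0
  step 2: row=0, L[0]='D', prepend. Next row=LF[0]=8
  step 3: row=8, L[8]='c', prepend. Next row=LF[8]=16
  step 4: row=16, L[16]='D', prepend. Next row=LF[16]=10
  step 5: row=10, L[10]='A', prepend. Next row=LF[10]=3
  step 6: row=3, L[3]='B', prepend. Next row=LF[3]=4
  step 7: row=4, L[4]='c', prepend. Next row=LF[4]=14
  step 8: row=14, L[14]='C', prepend. Next row=LF[14]=7
  step 9: row=7, L[7]='C', prepend. Next row=LF[7]=5
  step 10: row=5, L[5]='c', prepend. Next row=LF[5]=15
  step 11: row=15, L[15]='D', prepend. Next row=LF[15]=9
  step 12: row=9, L[9]='A', prepend. Next row=LF[9]=2
  step 13: row=2, L[2]='A', prepend. Next row=LF[2]=1
  step 14: row=1, L[1]='a', prepend. Next row=LF[1]=11
  step 15: row=11, L[11]='C', prepend. Next row=LF[11]=6
  step 16: row=6, L[6]='a', prepend. Next row=LF[6]=12
  step 17: row=12, L[12]='d', prepend. Next row=LF[12]=17
  step 18: row=17, L[17]='b', prepend. Next row=LF[17]=13
  step 19: row=13, L[13]='d', prepend. Next row=LF[13]=18
Reversed output: dbdaCaAADcCCcBADcD$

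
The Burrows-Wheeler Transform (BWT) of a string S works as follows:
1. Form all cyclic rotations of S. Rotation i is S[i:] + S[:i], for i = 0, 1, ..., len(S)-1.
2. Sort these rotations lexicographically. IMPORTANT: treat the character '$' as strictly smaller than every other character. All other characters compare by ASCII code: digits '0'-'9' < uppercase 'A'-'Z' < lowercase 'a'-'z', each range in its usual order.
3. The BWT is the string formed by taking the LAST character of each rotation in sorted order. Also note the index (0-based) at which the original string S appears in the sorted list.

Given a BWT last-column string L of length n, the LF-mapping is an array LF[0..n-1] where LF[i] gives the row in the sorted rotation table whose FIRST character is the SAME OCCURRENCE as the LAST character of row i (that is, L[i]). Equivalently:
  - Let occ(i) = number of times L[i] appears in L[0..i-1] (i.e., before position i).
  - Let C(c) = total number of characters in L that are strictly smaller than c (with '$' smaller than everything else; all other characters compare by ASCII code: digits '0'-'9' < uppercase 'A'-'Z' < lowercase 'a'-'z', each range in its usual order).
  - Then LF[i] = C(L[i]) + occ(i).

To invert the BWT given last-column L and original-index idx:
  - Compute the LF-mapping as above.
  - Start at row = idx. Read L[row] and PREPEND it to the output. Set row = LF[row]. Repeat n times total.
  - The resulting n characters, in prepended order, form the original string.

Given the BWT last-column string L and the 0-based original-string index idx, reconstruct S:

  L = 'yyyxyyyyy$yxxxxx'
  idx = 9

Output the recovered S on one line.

LF mapping: 7 8 9 1 10 11 12 13 14 0 15 2 3 4 5 6
Walk LF starting at row 9, prepending L[row]:
  step 1: row=9, L[9]='$', prepend. Next row=LF[9]=0
  step 2: row=0, L[0]='y', prepend. Next row=LF[0]=7
  step 3: row=7, L[7]='y', prepend. Next row=LF[7]=13
  step 4: row=13, L[13]='x', prepend. Next row=LF[13]=4
  step 5: row=4, L[4]='y', prepend. Next row=LF[4]=10
  step 6: row=10, L[10]='y', prepend. Next row=LF[10]=15
  step 7: row=15, L[15]='x', prepend. Next row=LF[15]=6
  step 8: row=6, L[6]='y', prepend. Next row=LF[6]=12
  step 9: row=12, L[12]='x', prepend. Next row=LF[12]=3
  step 10: row=3, L[3]='x', prepend. Next row=LF[3]=1
  step 11: row=1, L[1]='y', prepend. Next row=LF[1]=8
  step 12: row=8, L[8]='y', prepend. Next row=LF[8]=14
  step 13: row=14, L[14]='x', prepend. Next row=LF[14]=5
  step 14: row=5, L[5]='y', prepend. Next row=LF[5]=11
  step 15: row=11, L[11]='x', prepend. Next row=LF[11]=2
  step 16: row=2, L[2]='y', prepend. Next row=LF[2]=9
Reversed output: yxyxyyxxyxyyxyy$

Answer: yxyxyyxxyxyyxyy$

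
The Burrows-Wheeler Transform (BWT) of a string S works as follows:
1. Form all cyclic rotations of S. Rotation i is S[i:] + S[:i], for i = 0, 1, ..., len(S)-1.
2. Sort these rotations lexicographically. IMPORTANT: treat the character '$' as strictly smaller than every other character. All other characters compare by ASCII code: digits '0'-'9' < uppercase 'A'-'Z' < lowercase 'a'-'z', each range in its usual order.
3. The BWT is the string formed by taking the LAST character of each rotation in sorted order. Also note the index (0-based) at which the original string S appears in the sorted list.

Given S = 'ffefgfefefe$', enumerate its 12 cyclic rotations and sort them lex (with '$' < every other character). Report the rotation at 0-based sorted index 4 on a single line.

All 12 rotations (rotation i = S[i:]+S[:i]):
  rot[0] = ffefgfefefe$
  rot[1] = fefgfefefe$f
  rot[2] = efgfefefe$ff
  rot[3] = fgfefefe$ffe
  rot[4] = gfefefe$ffef
  rot[5] = fefefe$ffefg
  rot[6] = efefe$ffefgf
  rot[7] = fefe$ffefgfe
  rot[8] = efe$ffefgfef
  rot[9] = fe$ffefgfefe
  rot[10] = e$ffefgfefef
  rot[11] = $ffefgfefefe
Sorted (with $ < everything):
  sorted[0] = $ffefgfefefe
  sorted[1] = e$ffefgfefef
  sorted[2] = efe$ffefgfef
  sorted[3] = efefe$ffefgf
  sorted[4] = efgfefefe$ff
  sorted[5] = fe$ffefgfefe
  sorted[6] = fefe$ffefgfe
  sorted[7] = fefefe$ffefg
  sorted[8] = fefgfefefe$f
  sorted[9] = ffefgfefefe$
  sorted[10] = fgfefefe$ffe
  sorted[11] = gfefefe$ffef
sorted[4] = efgfefefe$ff

Answer: efgfefefe$ff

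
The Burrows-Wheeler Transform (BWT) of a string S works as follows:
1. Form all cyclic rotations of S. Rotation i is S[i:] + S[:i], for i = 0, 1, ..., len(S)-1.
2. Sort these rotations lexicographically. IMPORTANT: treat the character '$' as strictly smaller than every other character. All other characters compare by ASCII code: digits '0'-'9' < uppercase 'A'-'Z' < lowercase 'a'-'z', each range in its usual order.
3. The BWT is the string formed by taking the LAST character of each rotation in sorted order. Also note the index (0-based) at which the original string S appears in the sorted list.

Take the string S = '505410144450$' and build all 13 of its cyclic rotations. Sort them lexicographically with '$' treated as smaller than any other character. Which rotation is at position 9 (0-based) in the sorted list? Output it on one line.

Answer: 450$505410144

Derivation:
All 13 rotations (rotation i = S[i:]+S[:i]):
  rot[0] = 505410144450$
  rot[1] = 05410144450$5
  rot[2] = 5410144450$50
  rot[3] = 410144450$505
  rot[4] = 10144450$5054
  rot[5] = 0144450$50541
  rot[6] = 144450$505410
  rot[7] = 44450$5054101
  rot[8] = 4450$50541014
  rot[9] = 450$505410144
  rot[10] = 50$5054101444
  rot[11] = 0$50541014445
  rot[12] = $505410144450
Sorted (with $ < everything):
  sorted[0] = $505410144450
  sorted[1] = 0$50541014445
  sorted[2] = 0144450$50541
  sorted[3] = 05410144450$5
  sorted[4] = 10144450$5054
  sorted[5] = 144450$505410
  sorted[6] = 410144450$505
  sorted[7] = 44450$5054101
  sorted[8] = 4450$50541014
  sorted[9] = 450$505410144
  sorted[10] = 50$5054101444
  sorted[11] = 505410144450$
  sorted[12] = 5410144450$50
sorted[9] = 450$505410144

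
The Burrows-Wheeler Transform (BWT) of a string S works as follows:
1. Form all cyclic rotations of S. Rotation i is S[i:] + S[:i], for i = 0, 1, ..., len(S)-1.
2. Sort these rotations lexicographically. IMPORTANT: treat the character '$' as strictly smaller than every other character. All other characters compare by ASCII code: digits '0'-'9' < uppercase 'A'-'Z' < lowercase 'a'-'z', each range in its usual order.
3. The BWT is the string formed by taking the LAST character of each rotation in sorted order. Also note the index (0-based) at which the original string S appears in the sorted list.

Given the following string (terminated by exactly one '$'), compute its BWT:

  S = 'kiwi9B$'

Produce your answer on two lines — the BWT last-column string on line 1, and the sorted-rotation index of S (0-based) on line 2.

Answer: Bi9wk$i
5

Derivation:
All 7 rotations (rotation i = S[i:]+S[:i]):
  rot[0] = kiwi9B$
  rot[1] = iwi9B$k
  rot[2] = wi9B$ki
  rot[3] = i9B$kiw
  rot[4] = 9B$kiwi
  rot[5] = B$kiwi9
  rot[6] = $kiwi9B
Sorted (with $ < everything):
  sorted[0] = $kiwi9B  (last char: 'B')
  sorted[1] = 9B$kiwi  (last char: 'i')
  sorted[2] = B$kiwi9  (last char: '9')
  sorted[3] = i9B$kiw  (last char: 'w')
  sorted[4] = iwi9B$k  (last char: 'k')
  sorted[5] = kiwi9B$  (last char: '$')
  sorted[6] = wi9B$ki  (last char: 'i')
Last column: Bi9wk$i
Original string S is at sorted index 5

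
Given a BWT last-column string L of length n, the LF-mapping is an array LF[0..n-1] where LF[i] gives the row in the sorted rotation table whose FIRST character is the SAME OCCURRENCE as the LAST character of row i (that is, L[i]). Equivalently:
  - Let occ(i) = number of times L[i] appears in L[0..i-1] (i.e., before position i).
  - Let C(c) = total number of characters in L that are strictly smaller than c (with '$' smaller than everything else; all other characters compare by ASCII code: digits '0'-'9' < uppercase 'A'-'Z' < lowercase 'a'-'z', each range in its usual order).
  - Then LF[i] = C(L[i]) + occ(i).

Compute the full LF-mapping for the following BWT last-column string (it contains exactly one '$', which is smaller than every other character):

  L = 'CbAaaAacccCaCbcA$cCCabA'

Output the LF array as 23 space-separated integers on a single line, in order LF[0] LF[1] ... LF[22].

Char counts: '$':1, 'A':4, 'C':5, 'a':5, 'b':3, 'c':5
C (first-col start): C('$')=0, C('A')=1, C('C')=5, C('a')=10, C('b')=15, C('c')=18
L[0]='C': occ=0, LF[0]=C('C')+0=5+0=5
L[1]='b': occ=0, LF[1]=C('b')+0=15+0=15
L[2]='A': occ=0, LF[2]=C('A')+0=1+0=1
L[3]='a': occ=0, LF[3]=C('a')+0=10+0=10
L[4]='a': occ=1, LF[4]=C('a')+1=10+1=11
L[5]='A': occ=1, LF[5]=C('A')+1=1+1=2
L[6]='a': occ=2, LF[6]=C('a')+2=10+2=12
L[7]='c': occ=0, LF[7]=C('c')+0=18+0=18
L[8]='c': occ=1, LF[8]=C('c')+1=18+1=19
L[9]='c': occ=2, LF[9]=C('c')+2=18+2=20
L[10]='C': occ=1, LF[10]=C('C')+1=5+1=6
L[11]='a': occ=3, LF[11]=C('a')+3=10+3=13
L[12]='C': occ=2, LF[12]=C('C')+2=5+2=7
L[13]='b': occ=1, LF[13]=C('b')+1=15+1=16
L[14]='c': occ=3, LF[14]=C('c')+3=18+3=21
L[15]='A': occ=2, LF[15]=C('A')+2=1+2=3
L[16]='$': occ=0, LF[16]=C('$')+0=0+0=0
L[17]='c': occ=4, LF[17]=C('c')+4=18+4=22
L[18]='C': occ=3, LF[18]=C('C')+3=5+3=8
L[19]='C': occ=4, LF[19]=C('C')+4=5+4=9
L[20]='a': occ=4, LF[20]=C('a')+4=10+4=14
L[21]='b': occ=2, LF[21]=C('b')+2=15+2=17
L[22]='A': occ=3, LF[22]=C('A')+3=1+3=4

Answer: 5 15 1 10 11 2 12 18 19 20 6 13 7 16 21 3 0 22 8 9 14 17 4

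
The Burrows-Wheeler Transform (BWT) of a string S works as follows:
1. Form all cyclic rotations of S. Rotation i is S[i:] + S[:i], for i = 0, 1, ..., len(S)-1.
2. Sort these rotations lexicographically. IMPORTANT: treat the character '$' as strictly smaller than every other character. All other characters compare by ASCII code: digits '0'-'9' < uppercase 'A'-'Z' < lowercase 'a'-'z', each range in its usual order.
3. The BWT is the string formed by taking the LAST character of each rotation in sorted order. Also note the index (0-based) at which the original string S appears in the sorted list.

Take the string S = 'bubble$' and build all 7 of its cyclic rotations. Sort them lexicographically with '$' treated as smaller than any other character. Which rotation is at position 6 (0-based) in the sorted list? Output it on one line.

All 7 rotations (rotation i = S[i:]+S[:i]):
  rot[0] = bubble$
  rot[1] = ubble$b
  rot[2] = bble$bu
  rot[3] = ble$bub
  rot[4] = le$bubb
  rot[5] = e$bubbl
  rot[6] = $bubble
Sorted (with $ < everything):
  sorted[0] = $bubble
  sorted[1] = bble$bu
  sorted[2] = ble$bub
  sorted[3] = bubble$
  sorted[4] = e$bubbl
  sorted[5] = le$bubb
  sorted[6] = ubble$b
sorted[6] = ubble$b

Answer: ubble$b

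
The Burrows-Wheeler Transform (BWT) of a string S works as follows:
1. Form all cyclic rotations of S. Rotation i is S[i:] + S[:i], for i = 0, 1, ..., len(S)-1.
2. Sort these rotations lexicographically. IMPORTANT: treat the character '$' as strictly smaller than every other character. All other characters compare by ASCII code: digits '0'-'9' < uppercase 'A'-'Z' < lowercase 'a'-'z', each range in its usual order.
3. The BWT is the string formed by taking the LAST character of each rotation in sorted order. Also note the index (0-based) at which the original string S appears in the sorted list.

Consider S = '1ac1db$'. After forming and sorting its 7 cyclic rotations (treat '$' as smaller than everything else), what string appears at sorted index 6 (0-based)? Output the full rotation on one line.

All 7 rotations (rotation i = S[i:]+S[:i]):
  rot[0] = 1ac1db$
  rot[1] = ac1db$1
  rot[2] = c1db$1a
  rot[3] = 1db$1ac
  rot[4] = db$1ac1
  rot[5] = b$1ac1d
  rot[6] = $1ac1db
Sorted (with $ < everything):
  sorted[0] = $1ac1db
  sorted[1] = 1ac1db$
  sorted[2] = 1db$1ac
  sorted[3] = ac1db$1
  sorted[4] = b$1ac1d
  sorted[5] = c1db$1a
  sorted[6] = db$1ac1
sorted[6] = db$1ac1

Answer: db$1ac1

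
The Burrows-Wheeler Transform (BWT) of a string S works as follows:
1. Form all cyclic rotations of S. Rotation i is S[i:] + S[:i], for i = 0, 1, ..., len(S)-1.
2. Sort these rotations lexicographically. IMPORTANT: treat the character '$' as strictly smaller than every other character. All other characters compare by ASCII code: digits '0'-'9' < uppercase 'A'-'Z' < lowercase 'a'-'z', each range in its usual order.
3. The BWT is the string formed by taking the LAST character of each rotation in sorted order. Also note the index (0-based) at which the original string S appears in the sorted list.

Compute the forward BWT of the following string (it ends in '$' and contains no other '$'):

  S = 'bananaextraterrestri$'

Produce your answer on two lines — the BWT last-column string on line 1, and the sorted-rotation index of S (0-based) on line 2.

Answer: innbr$traraatrteeaxse
5

Derivation:
All 21 rotations (rotation i = S[i:]+S[:i]):
  rot[0] = bananaextraterrestri$
  rot[1] = ananaextraterrestri$b
  rot[2] = nanaextraterrestri$ba
  rot[3] = anaextraterrestri$ban
  rot[4] = naextraterrestri$bana
  rot[5] = aextraterrestri$banan
  rot[6] = extraterrestri$banana
  rot[7] = xtraterrestri$bananae
  rot[8] = traterrestri$bananaex
  rot[9] = raterrestri$bananaext
  rot[10] = aterrestri$bananaextr
  rot[11] = terrestri$bananaextra
  rot[12] = errestri$bananaextrat
  rot[13] = rrestri$bananaextrate
  rot[14] = restri$bananaextrater
  rot[15] = estri$bananaextraterr
  rot[16] = stri$bananaextraterre
  rot[17] = tri$bananaextraterres
  rot[18] = ri$bananaextraterrest
  rot[19] = i$bananaextraterrestr
  rot[20] = $bananaextraterrestri
Sorted (with $ < everything):
  sorted[0] = $bananaextraterrestri  (last char: 'i')
  sorted[1] = aextraterrestri$banan  (last char: 'n')
  sorted[2] = anaextraterrestri$ban  (last char: 'n')
  sorted[3] = ananaextraterrestri$b  (last char: 'b')
  sorted[4] = aterrestri$bananaextr  (last char: 'r')
  sorted[5] = bananaextraterrestri$  (last char: '$')
  sorted[6] = errestri$bananaextrat  (last char: 't')
  sorted[7] = estri$bananaextraterr  (last char: 'r')
  sorted[8] = extraterrestri$banana  (last char: 'a')
  sorted[9] = i$bananaextraterrestr  (last char: 'r')
  sorted[10] = naextraterrestri$bana  (last char: 'a')
  sorted[11] = nanaextraterrestri$ba  (last char: 'a')
  sorted[12] = raterrestri$bananaext  (last char: 't')
  sorted[13] = restri$bananaextrater  (last char: 'r')
  sorted[14] = ri$bananaextraterrest  (last char: 't')
  sorted[15] = rrestri$bananaextrate  (last char: 'e')
  sorted[16] = stri$bananaextraterre  (last char: 'e')
  sorted[17] = terrestri$bananaextra  (last char: 'a')
  sorted[18] = traterrestri$bananaex  (last char: 'x')
  sorted[19] = tri$bananaextraterres  (last char: 's')
  sorted[20] = xtraterrestri$bananae  (last char: 'e')
Last column: innbr$traraatrteeaxse
Original string S is at sorted index 5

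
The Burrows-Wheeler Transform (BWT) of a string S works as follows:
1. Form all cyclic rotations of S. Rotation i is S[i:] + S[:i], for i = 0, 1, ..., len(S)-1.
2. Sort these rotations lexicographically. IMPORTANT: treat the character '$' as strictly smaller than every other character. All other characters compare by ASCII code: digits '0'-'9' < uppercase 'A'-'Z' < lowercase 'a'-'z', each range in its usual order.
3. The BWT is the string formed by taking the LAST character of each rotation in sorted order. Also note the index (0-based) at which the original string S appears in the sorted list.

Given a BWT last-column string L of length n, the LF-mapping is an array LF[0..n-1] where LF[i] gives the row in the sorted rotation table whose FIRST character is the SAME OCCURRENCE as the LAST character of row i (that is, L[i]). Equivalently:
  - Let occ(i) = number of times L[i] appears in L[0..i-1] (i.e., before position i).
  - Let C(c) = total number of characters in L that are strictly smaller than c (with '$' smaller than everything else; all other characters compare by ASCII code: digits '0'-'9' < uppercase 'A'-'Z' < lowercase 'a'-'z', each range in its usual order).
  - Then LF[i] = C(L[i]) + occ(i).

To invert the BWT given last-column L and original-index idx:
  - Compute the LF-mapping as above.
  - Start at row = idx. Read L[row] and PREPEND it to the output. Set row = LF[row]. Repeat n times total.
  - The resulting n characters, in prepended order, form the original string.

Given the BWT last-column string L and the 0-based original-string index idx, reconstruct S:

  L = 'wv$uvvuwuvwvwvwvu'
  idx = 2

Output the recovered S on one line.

Answer: uvuwwvwvvuuvvvww$

Derivation:
LF mapping: 12 5 0 1 6 7 2 13 3 8 14 9 15 10 16 11 4
Walk LF starting at row 2, prepending L[row]:
  step 1: row=2, L[2]='$', prepend. Next row=LF[2]=0
  step 2: row=0, L[0]='w', prepend. Next row=LF[0]=12
  step 3: row=12, L[12]='w', prepend. Next row=LF[12]=15
  step 4: row=15, L[15]='v', prepend. Next row=LF[15]=11
  step 5: row=11, L[11]='v', prepend. Next row=LF[11]=9
  step 6: row=9, L[9]='v', prepend. Next row=LF[9]=8
  step 7: row=8, L[8]='u', prepend. Next row=LF[8]=3
  step 8: row=3, L[3]='u', prepend. Next row=LF[3]=1
  step 9: row=1, L[1]='v', prepend. Next row=LF[1]=5
  step 10: row=5, L[5]='v', prepend. Next row=LF[5]=7
  step 11: row=7, L[7]='w', prepend. Next row=LF[7]=13
  step 12: row=13, L[13]='v', prepend. Next row=LF[13]=10
  step 13: row=10, L[10]='w', prepend. Next row=LF[10]=14
  step 14: row=14, L[14]='w', prepend. Next row=LF[14]=16
  step 15: row=16, L[16]='u', prepend. Next row=LF[16]=4
  step 16: row=4, L[4]='v', prepend. Next row=LF[4]=6
  step 17: row=6, L[6]='u', prepend. Next row=LF[6]=2
Reversed output: uvuwwvwvvuuvvvww$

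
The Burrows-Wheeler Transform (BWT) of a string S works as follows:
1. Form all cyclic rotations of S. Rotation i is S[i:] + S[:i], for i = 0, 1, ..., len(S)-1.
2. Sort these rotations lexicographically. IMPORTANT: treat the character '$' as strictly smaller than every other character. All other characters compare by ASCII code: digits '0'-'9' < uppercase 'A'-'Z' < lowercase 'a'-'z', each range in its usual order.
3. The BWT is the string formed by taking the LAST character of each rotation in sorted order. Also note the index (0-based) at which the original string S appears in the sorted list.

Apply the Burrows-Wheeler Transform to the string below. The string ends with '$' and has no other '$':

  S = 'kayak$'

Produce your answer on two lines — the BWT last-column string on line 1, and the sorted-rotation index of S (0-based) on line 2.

All 6 rotations (rotation i = S[i:]+S[:i]):
  rot[0] = kayak$
  rot[1] = ayak$k
  rot[2] = yak$ka
  rot[3] = ak$kay
  rot[4] = k$kaya
  rot[5] = $kayak
Sorted (with $ < everything):
  sorted[0] = $kayak  (last char: 'k')
  sorted[1] = ak$kay  (last char: 'y')
  sorted[2] = ayak$k  (last char: 'k')
  sorted[3] = k$kaya  (last char: 'a')
  sorted[4] = kayak$  (last char: '$')
  sorted[5] = yak$ka  (last char: 'a')
Last column: kyka$a
Original string S is at sorted index 4

Answer: kyka$a
4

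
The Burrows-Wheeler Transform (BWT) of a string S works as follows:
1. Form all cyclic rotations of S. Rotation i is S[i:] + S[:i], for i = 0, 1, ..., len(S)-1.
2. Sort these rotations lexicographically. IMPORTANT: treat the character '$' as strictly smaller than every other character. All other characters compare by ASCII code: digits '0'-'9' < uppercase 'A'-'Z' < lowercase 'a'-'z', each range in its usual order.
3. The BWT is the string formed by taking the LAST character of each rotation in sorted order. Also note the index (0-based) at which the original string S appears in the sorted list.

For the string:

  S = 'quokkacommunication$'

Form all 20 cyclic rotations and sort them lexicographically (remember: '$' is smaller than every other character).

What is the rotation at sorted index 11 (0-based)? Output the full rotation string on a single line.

Answer: n$quokkacommunicatio

Derivation:
All 20 rotations (rotation i = S[i:]+S[:i]):
  rot[0] = quokkacommunication$
  rot[1] = uokkacommunication$q
  rot[2] = okkacommunication$qu
  rot[3] = kkacommunication$quo
  rot[4] = kacommunication$quok
  rot[5] = acommunication$quokk
  rot[6] = communication$quokka
  rot[7] = ommunication$quokkac
  rot[8] = mmunication$quokkaco
  rot[9] = munication$quokkacom
  rot[10] = unication$quokkacomm
  rot[11] = nication$quokkacommu
  rot[12] = ication$quokkacommun
  rot[13] = cation$quokkacommuni
  rot[14] = ation$quokkacommunic
  rot[15] = tion$quokkacommunica
  rot[16] = ion$quokkacommunicat
  rot[17] = on$quokkacommunicati
  rot[18] = n$quokkacommunicatio
  rot[19] = $quokkacommunication
Sorted (with $ < everything):
  sorted[0] = $quokkacommunication
  sorted[1] = acommunication$quokk
  sorted[2] = ation$quokkacommunic
  sorted[3] = cation$quokkacommuni
  sorted[4] = communication$quokka
  sorted[5] = ication$quokkacommun
  sorted[6] = ion$quokkacommunicat
  sorted[7] = kacommunication$quok
  sorted[8] = kkacommunication$quo
  sorted[9] = mmunication$quokkaco
  sorted[10] = munication$quokkacom
  sorted[11] = n$quokkacommunicatio
  sorted[12] = nication$quokkacommu
  sorted[13] = okkacommunication$qu
  sorted[14] = ommunication$quokkac
  sorted[15] = on$quokkacommunicati
  sorted[16] = quokkacommunication$
  sorted[17] = tion$quokkacommunica
  sorted[18] = unication$quokkacomm
  sorted[19] = uokkacommunication$q
sorted[11] = n$quokkacommunicatio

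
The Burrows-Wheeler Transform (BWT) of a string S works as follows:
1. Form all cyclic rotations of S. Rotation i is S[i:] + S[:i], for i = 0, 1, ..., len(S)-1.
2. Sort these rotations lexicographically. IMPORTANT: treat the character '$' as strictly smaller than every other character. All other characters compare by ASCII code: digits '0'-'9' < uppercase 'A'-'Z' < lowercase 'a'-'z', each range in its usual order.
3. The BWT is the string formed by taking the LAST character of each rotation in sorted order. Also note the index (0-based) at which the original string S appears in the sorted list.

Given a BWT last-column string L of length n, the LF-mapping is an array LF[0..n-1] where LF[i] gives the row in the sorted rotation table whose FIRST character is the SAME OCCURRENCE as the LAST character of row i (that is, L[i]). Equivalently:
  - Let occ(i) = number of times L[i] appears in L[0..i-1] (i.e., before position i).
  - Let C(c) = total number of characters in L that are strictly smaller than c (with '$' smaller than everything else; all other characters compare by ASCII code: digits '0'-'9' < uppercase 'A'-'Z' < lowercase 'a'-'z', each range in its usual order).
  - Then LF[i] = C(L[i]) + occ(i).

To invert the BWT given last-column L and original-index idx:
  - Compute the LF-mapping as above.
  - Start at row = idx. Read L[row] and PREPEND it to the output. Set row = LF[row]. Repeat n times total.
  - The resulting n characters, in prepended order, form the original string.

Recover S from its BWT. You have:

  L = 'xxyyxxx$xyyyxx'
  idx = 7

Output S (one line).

Answer: xyyxxxxxyyyxx$

Derivation:
LF mapping: 1 2 9 10 3 4 5 0 6 11 12 13 7 8
Walk LF starting at row 7, prepending L[row]:
  step 1: row=7, L[7]='$', prepend. Next row=LF[7]=0
  step 2: row=0, L[0]='x', prepend. Next row=LF[0]=1
  step 3: row=1, L[1]='x', prepend. Next row=LF[1]=2
  step 4: row=2, L[2]='y', prepend. Next row=LF[2]=9
  step 5: row=9, L[9]='y', prepend. Next row=LF[9]=11
  step 6: row=11, L[11]='y', prepend. Next row=LF[11]=13
  step 7: row=13, L[13]='x', prepend. Next row=LF[13]=8
  step 8: row=8, L[8]='x', prepend. Next row=LF[8]=6
  step 9: row=6, L[6]='x', prepend. Next row=LF[6]=5
  step 10: row=5, L[5]='x', prepend. Next row=LF[5]=4
  step 11: row=4, L[4]='x', prepend. Next row=LF[4]=3
  step 12: row=3, L[3]='y', prepend. Next row=LF[3]=10
  step 13: row=10, L[10]='y', prepend. Next row=LF[10]=12
  step 14: row=12, L[12]='x', prepend. Next row=LF[12]=7
Reversed output: xyyxxxxxyyyxx$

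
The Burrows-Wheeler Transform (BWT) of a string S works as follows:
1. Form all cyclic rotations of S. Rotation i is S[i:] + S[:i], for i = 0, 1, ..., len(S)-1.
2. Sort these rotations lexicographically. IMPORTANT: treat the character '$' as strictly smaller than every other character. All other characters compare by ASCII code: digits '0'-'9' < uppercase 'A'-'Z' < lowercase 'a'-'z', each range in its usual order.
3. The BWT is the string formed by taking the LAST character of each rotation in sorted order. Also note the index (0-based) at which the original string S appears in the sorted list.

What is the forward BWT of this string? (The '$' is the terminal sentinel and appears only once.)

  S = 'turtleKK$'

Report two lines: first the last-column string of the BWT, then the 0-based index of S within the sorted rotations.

Answer: KKeltur$t
7

Derivation:
All 9 rotations (rotation i = S[i:]+S[:i]):
  rot[0] = turtleKK$
  rot[1] = urtleKK$t
  rot[2] = rtleKK$tu
  rot[3] = tleKK$tur
  rot[4] = leKK$turt
  rot[5] = eKK$turtl
  rot[6] = KK$turtle
  rot[7] = K$turtleK
  rot[8] = $turtleKK
Sorted (with $ < everything):
  sorted[0] = $turtleKK  (last char: 'K')
  sorted[1] = K$turtleK  (last char: 'K')
  sorted[2] = KK$turtle  (last char: 'e')
  sorted[3] = eKK$turtl  (last char: 'l')
  sorted[4] = leKK$turt  (last char: 't')
  sorted[5] = rtleKK$tu  (last char: 'u')
  sorted[6] = tleKK$tur  (last char: 'r')
  sorted[7] = turtleKK$  (last char: '$')
  sorted[8] = urtleKK$t  (last char: 't')
Last column: KKeltur$t
Original string S is at sorted index 7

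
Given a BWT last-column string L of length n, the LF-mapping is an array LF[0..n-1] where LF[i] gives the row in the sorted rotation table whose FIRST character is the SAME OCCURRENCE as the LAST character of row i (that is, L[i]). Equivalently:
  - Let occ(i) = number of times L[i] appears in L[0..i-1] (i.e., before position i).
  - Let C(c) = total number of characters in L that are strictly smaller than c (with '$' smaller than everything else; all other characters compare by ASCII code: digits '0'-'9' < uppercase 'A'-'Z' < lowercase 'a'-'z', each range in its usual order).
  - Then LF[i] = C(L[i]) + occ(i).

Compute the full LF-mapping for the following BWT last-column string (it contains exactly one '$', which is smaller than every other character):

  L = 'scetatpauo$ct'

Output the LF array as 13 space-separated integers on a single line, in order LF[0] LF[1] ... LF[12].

Char counts: '$':1, 'a':2, 'c':2, 'e':1, 'o':1, 'p':1, 's':1, 't':3, 'u':1
C (first-col start): C('$')=0, C('a')=1, C('c')=3, C('e')=5, C('o')=6, C('p')=7, C('s')=8, C('t')=9, C('u')=12
L[0]='s': occ=0, LF[0]=C('s')+0=8+0=8
L[1]='c': occ=0, LF[1]=C('c')+0=3+0=3
L[2]='e': occ=0, LF[2]=C('e')+0=5+0=5
L[3]='t': occ=0, LF[3]=C('t')+0=9+0=9
L[4]='a': occ=0, LF[4]=C('a')+0=1+0=1
L[5]='t': occ=1, LF[5]=C('t')+1=9+1=10
L[6]='p': occ=0, LF[6]=C('p')+0=7+0=7
L[7]='a': occ=1, LF[7]=C('a')+1=1+1=2
L[8]='u': occ=0, LF[8]=C('u')+0=12+0=12
L[9]='o': occ=0, LF[9]=C('o')+0=6+0=6
L[10]='$': occ=0, LF[10]=C('$')+0=0+0=0
L[11]='c': occ=1, LF[11]=C('c')+1=3+1=4
L[12]='t': occ=2, LF[12]=C('t')+2=9+2=11

Answer: 8 3 5 9 1 10 7 2 12 6 0 4 11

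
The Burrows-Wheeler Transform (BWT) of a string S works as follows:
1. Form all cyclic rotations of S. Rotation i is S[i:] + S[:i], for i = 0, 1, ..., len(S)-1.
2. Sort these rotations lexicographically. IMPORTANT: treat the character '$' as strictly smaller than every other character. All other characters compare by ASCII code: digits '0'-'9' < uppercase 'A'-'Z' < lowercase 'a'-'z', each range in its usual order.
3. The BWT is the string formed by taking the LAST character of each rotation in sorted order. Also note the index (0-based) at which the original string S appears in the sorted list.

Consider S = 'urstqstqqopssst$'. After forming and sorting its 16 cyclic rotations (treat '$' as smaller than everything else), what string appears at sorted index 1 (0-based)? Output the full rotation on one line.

Answer: opssst$urstqstqq

Derivation:
All 16 rotations (rotation i = S[i:]+S[:i]):
  rot[0] = urstqstqqopssst$
  rot[1] = rstqstqqopssst$u
  rot[2] = stqstqqopssst$ur
  rot[3] = tqstqqopssst$urs
  rot[4] = qstqqopssst$urst
  rot[5] = stqqopssst$urstq
  rot[6] = tqqopssst$urstqs
  rot[7] = qqopssst$urstqst
  rot[8] = qopssst$urstqstq
  rot[9] = opssst$urstqstqq
  rot[10] = pssst$urstqstqqo
  rot[11] = ssst$urstqstqqop
  rot[12] = sst$urstqstqqops
  rot[13] = st$urstqstqqopss
  rot[14] = t$urstqstqqopsss
  rot[15] = $urstqstqqopssst
Sorted (with $ < everything):
  sorted[0] = $urstqstqqopssst
  sorted[1] = opssst$urstqstqq
  sorted[2] = pssst$urstqstqqo
  sorted[3] = qopssst$urstqstq
  sorted[4] = qqopssst$urstqst
  sorted[5] = qstqqopssst$urst
  sorted[6] = rstqstqqopssst$u
  sorted[7] = ssst$urstqstqqop
  sorted[8] = sst$urstqstqqops
  sorted[9] = st$urstqstqqopss
  sorted[10] = stqqopssst$urstq
  sorted[11] = stqstqqopssst$ur
  sorted[12] = t$urstqstqqopsss
  sorted[13] = tqqopssst$urstqs
  sorted[14] = tqstqqopssst$urs
  sorted[15] = urstqstqqopssst$
sorted[1] = opssst$urstqstqq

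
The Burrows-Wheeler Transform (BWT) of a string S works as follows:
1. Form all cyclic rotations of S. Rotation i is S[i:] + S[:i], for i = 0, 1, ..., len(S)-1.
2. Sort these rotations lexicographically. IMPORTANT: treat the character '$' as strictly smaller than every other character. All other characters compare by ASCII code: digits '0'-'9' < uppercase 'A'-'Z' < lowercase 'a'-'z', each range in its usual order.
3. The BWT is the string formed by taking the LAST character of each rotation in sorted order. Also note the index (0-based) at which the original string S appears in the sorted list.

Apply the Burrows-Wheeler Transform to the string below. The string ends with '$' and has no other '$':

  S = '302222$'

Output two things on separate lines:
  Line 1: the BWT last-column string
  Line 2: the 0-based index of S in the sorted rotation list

All 7 rotations (rotation i = S[i:]+S[:i]):
  rot[0] = 302222$
  rot[1] = 02222$3
  rot[2] = 2222$30
  rot[3] = 222$302
  rot[4] = 22$3022
  rot[5] = 2$30222
  rot[6] = $302222
Sorted (with $ < everything):
  sorted[0] = $302222  (last char: '2')
  sorted[1] = 02222$3  (last char: '3')
  sorted[2] = 2$30222  (last char: '2')
  sorted[3] = 22$3022  (last char: '2')
  sorted[4] = 222$302  (last char: '2')
  sorted[5] = 2222$30  (last char: '0')
  sorted[6] = 302222$  (last char: '$')
Last column: 232220$
Original string S is at sorted index 6

Answer: 232220$
6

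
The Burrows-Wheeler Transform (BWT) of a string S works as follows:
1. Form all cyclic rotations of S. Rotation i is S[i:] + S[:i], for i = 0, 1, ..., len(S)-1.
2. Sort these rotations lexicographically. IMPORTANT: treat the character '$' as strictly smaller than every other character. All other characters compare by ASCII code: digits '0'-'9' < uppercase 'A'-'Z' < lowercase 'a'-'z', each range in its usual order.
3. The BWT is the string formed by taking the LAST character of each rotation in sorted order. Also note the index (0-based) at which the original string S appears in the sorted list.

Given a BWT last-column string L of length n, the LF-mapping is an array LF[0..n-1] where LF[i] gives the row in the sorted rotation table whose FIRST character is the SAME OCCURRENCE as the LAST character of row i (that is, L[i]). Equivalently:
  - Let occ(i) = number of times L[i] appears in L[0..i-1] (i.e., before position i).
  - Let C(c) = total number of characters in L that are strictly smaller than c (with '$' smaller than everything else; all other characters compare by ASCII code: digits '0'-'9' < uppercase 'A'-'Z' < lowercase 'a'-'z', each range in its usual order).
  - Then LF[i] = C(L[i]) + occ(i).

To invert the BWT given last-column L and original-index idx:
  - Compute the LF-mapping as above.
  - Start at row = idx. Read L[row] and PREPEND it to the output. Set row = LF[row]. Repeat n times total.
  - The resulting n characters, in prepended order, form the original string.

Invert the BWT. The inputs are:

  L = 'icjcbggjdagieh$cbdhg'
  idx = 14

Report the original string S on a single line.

LF mapping: 16 4 18 5 2 10 11 19 7 1 12 17 9 14 0 6 3 8 15 13
Walk LF starting at row 14, prepending L[row]:
  step 1: row=14, L[14]='$', prepend. Next row=LF[14]=0
  step 2: row=0, L[0]='i', prepend. Next row=LF[0]=16
  step 3: row=16, L[16]='b', prepend. Next row=LF[16]=3
  step 4: row=3, L[3]='c', prepend. Next row=LF[3]=5
  step 5: row=5, L[5]='g', prepend. Next row=LF[5]=10
  step 6: row=10, L[10]='g', prepend. Next row=LF[10]=12
  step 7: row=12, L[12]='e', prepend. Next row=LF[12]=9
  step 8: row=9, L[9]='a', prepend. Next row=LF[9]=1
  step 9: row=1, L[1]='c', prepend. Next row=LF[1]=4
  step 10: row=4, L[4]='b', prepend. Next row=LF[4]=2
  step 11: row=2, L[2]='j', prepend. Next row=LF[2]=18
  step 12: row=18, L[18]='h', prepend. Next row=LF[18]=15
  step 13: row=15, L[15]='c', prepend. Next row=LF[15]=6
  step 14: row=6, L[6]='g', prepend. Next row=LF[6]=11
  step 15: row=11, L[11]='i', prepend. Next row=LF[11]=17
  step 16: row=17, L[17]='d', prepend. Next row=LF[17]=8
  step 17: row=8, L[8]='d', prepend. Next row=LF[8]=7
  step 18: row=7, L[7]='j', prepend. Next row=LF[7]=19
  step 19: row=19, L[19]='g', prepend. Next row=LF[19]=13
  step 20: row=13, L[13]='h', prepend. Next row=LF[13]=14
Reversed output: hgjddigchjbcaeggcbi$

Answer: hgjddigchjbcaeggcbi$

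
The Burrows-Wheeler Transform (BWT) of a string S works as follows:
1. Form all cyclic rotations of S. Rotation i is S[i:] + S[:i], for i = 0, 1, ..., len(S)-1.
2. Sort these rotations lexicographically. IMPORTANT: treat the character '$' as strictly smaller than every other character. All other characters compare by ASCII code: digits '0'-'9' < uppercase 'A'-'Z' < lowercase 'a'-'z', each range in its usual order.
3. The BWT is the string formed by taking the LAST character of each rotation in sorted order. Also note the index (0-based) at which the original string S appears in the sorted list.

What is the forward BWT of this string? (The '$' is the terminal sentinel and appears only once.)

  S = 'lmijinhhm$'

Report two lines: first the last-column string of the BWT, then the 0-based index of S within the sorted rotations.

All 10 rotations (rotation i = S[i:]+S[:i]):
  rot[0] = lmijinhhm$
  rot[1] = mijinhhm$l
  rot[2] = ijinhhm$lm
  rot[3] = jinhhm$lmi
  rot[4] = inhhm$lmij
  rot[5] = nhhm$lmiji
  rot[6] = hhm$lmijin
  rot[7] = hm$lmijinh
  rot[8] = m$lmijinhh
  rot[9] = $lmijinhhm
Sorted (with $ < everything):
  sorted[0] = $lmijinhhm  (last char: 'm')
  sorted[1] = hhm$lmijin  (last char: 'n')
  sorted[2] = hm$lmijinh  (last char: 'h')
  sorted[3] = ijinhhm$lm  (last char: 'm')
  sorted[4] = inhhm$lmij  (last char: 'j')
  sorted[5] = jinhhm$lmi  (last char: 'i')
  sorted[6] = lmijinhhm$  (last char: '$')
  sorted[7] = m$lmijinhh  (last char: 'h')
  sorted[8] = mijinhhm$l  (last char: 'l')
  sorted[9] = nhhm$lmiji  (last char: 'i')
Last column: mnhmji$hli
Original string S is at sorted index 6

Answer: mnhmji$hli
6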